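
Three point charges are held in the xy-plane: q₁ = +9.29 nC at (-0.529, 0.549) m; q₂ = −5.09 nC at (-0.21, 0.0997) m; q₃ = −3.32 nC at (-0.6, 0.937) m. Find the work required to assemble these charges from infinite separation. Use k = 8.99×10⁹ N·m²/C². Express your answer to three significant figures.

The assembly work is the sum of pairwise potential energies, U = Σ_{i<j} kqᵢqⱼ/rᵢⱼ.
Pair separations: r₁₂ = 0.551 m, r₁₃ = 0.394 m, r₂₃ = 0.924 m.
U = (-7.71×10⁻⁷) + (-7.03×10⁻⁷) + (1.64×10⁻⁷) = -1.31×10⁻⁶ J.

-1.31×10⁻⁶ J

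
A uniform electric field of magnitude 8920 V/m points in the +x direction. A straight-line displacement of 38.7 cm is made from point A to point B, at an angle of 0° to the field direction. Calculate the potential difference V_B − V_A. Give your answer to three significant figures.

-3450 V

Only the component of displacement along E changes the potential: ΔV = −E·d·cosθ.
ΔV = −(8920 V/m)(0.387 m)cos0° = -3450 V.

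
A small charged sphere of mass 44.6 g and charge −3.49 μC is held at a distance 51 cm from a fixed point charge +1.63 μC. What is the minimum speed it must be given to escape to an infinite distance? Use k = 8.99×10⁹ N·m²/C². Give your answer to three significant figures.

To just escape, total mechanical energy must reach zero at infinity: ½mv²_min + U = 0, so ½mv²_min = −U = |kQq|/r.
|U| = |kQq|/r = (8.99×10⁹ N·m²/C²)(1.63×10⁻⁶)(3.49×10⁻⁶)/(0.510) = 0.100 J.
v_min = √(2|U|/m) = √(2·0.100/0.0446) = 2.12 m/s.

2.12 m/s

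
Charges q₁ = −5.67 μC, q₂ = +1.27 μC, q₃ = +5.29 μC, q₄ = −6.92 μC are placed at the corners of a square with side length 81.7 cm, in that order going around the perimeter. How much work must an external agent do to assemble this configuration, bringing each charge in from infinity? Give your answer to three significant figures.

The work to assemble the configuration equals its total potential energy, U = Σ kqᵢqⱼ/rᵢⱼ over all pairs.
The four side pairs have separation 0.817 m and the two diagonal pairs 1.16 m.
Summing all 6 pair terms gives U = -0.278 J.

-0.278 J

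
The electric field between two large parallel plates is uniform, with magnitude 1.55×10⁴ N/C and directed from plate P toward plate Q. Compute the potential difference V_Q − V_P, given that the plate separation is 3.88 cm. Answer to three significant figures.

-601 V

In a uniform field, potential decreases in the direction of E: ΔV = −E·d for a displacement d parallel to E.
Going from P to Q is a displacement of 3.88 cm along the field, so V_Q − V_P = −Ed = -601 V.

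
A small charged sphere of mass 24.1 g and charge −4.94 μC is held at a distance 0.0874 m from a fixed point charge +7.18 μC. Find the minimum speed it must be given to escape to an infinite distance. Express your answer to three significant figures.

17.4 m/s

To just escape, total mechanical energy must reach zero at infinity: ½mv²_min + U = 0, so ½mv²_min = −U = |kQq|/r.
|U| = |kQq|/r = (8.99×10⁹ N·m²/C²)(7.18×10⁻⁶)(4.94×10⁻⁶)/(0.0874) = 3.65 J.
v_min = √(2|U|/m) = √(2·3.65/0.0241) = 17.4 m/s.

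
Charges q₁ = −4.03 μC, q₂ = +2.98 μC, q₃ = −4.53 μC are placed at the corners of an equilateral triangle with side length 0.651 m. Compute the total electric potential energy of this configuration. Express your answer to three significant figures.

-0.100 J

The assembly work is the sum of pairwise potential energies, U = Σ_{i<j} kqᵢqⱼ/rᵢⱼ.
All three pair separations equal the side length, 0.651 m.
U = (-0.166) + (0.252) + (-0.186) = -0.100 J.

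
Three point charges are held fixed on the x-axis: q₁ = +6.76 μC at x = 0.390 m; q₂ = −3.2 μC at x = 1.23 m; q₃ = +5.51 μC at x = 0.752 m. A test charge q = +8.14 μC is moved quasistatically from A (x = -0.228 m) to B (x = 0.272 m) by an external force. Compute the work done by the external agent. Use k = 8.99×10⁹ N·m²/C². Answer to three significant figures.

3.74 J

For quasistatic motion the external work equals the change in potential energy: W_ext = qΔV = q(V_B − V_A).
At A: distances to the source charges are 0.618 m, 1.46 m, 0.980 m; V_A = Σ kqᵢ/rᵢ = 1.29×10⁵ V.
At B: distances to the source charges are 0.118 m, 0.958 m, 0.480 m; V_B = Σ kqᵢ/rᵢ = 5.88×10⁵ V.
ΔV = V_B − V_A = 4.59×10⁵ V.
W_ext = qΔV = (8.14×10⁻⁶ C)(4.59×10⁵ V) = 3.74 J.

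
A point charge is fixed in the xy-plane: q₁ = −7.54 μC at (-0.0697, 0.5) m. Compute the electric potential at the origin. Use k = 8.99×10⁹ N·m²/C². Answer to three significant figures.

-1.34×10⁵ V

Electric potential is a scalar, so the contributions from each charge add algebraically: V = Σ kqᵢ/rᵢ.
Distances from the field point to each charge: r₁ = 0.505 m.
V = k[(-7.54×10⁻⁶)/(0.505)] = -1.34×10⁵ V.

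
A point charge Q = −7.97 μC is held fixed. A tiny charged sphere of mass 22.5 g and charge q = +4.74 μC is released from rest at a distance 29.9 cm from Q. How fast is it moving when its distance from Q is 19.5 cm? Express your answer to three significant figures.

7.34 m/s

Only the electrostatic force acts, so mechanical energy is conserved: ½mv² = U₁ − U₂ = kQq(1/r₁ − 1/r₂).
U₁ − U₂ = (8.99×10⁹ N·m²/C²)(-7.97×10⁻⁶ C)(4.74×10⁻⁶ C)(1/0.299 − 1/0.195) = 0.606 J.
v = √(2·0.606/0.0225) = 7.34 m/s.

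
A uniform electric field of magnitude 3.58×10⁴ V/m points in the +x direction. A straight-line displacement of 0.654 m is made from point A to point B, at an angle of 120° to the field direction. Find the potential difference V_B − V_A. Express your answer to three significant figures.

1.17×10⁴ V

Only the component of displacement along E changes the potential: ΔV = −E·d·cosθ.
ΔV = −(3.58×10⁴ V/m)(0.654 m)cos120° = 1.17×10⁴ V.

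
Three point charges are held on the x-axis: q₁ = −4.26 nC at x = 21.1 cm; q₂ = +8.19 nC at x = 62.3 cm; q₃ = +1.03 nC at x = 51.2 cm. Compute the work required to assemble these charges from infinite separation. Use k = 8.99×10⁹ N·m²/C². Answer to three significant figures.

The assembly work is the sum of pairwise potential energies, U = Σ_{i<j} kqᵢqⱼ/rᵢⱼ.
Pair separations: r₁₂ = 0.412 m, r₁₃ = 0.301 m, r₂₃ = 0.111 m.
U = (-7.61×10⁻⁷) + (-1.31×10⁻⁷) + (6.83×10⁻⁷) = -2.09×10⁻⁷ J.

-2.09×10⁻⁷ J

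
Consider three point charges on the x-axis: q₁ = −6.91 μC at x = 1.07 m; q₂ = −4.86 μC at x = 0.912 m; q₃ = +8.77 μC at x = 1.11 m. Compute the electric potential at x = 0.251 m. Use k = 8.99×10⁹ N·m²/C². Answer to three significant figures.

-5.02×10⁴ V

The total potential is the scalar sum of each charge's contribution, V = Σ kqᵢ/rᵢ.
Distances from the field point to each charge: r₁ = 0.819 m, r₂ = 0.661 m, r₃ = 0.859 m.
V = k[(-6.91×10⁻⁶)/(0.819) + (-4.86×10⁻⁶)/(0.661) + (8.77×10⁻⁶)/(0.859)] = -5.02×10⁴ V.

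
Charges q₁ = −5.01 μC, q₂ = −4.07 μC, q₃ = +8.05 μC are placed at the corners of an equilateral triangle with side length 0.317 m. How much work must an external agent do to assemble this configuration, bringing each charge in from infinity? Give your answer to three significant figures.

-1.49 J

The assembly work is the sum of pairwise potential energies, U = Σ_{i<j} kqᵢqⱼ/rᵢⱼ.
All three pair separations equal the side length, 0.317 m.
U = (0.578) + (-1.14) + (-0.929) = -1.49 J.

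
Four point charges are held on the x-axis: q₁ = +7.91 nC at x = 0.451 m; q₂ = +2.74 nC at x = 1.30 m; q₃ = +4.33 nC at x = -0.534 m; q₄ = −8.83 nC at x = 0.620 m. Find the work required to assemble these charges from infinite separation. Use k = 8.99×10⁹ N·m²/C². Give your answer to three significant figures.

The assembly work is the sum of pairwise potential energies, U = Σ_{i<j} kqᵢqⱼ/rᵢⱼ.
Pair separations: r₁₂ = 0.849 m, r₁₃ = 0.985 m, r₁₄ = 0.169 m, r₂₃ = 1.83 m, r₂₄ = 0.680 m, r₃₄ = 1.15 m.
Summing all 6 pair terms gives U = -3.73×10⁻⁶ J.

-3.73×10⁻⁶ J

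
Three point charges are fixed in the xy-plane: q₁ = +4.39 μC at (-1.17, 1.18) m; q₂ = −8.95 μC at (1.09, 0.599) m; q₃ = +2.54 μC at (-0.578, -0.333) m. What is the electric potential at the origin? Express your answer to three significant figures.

Electric potential is a scalar, so the contributions from each charge add algebraically: V = Σ kqᵢ/rᵢ.
Distances from the field point to each charge: r₁ = 1.66 m, r₂ = 1.24 m, r₃ = 0.667 m.
V = k[(4.39×10⁻⁶)/(1.66) + (-8.95×10⁻⁶)/(1.24) + (2.54×10⁻⁶)/(0.667)] = -6710 V.

-6710 V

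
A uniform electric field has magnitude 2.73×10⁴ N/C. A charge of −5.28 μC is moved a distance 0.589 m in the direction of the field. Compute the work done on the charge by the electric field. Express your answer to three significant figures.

The potential change for a displacement 0.589 m in the direction of the field is ΔV = −Ed = -1.61×10⁴ V.
W_field = −qΔV = -0.0849 J.

-0.0849 J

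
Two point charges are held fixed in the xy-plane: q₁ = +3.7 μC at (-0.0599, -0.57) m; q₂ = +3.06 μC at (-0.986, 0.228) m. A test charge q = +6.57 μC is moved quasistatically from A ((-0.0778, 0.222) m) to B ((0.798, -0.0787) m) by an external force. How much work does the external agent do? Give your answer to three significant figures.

For quasistatic motion the external work equals the change in potential energy: W_ext = qΔV = q(V_B − V_A).
At A: distances to the source charges are 0.792 m, 0.908 m; V_A = Σ kqᵢ/rᵢ = 7.23×10⁴ V.
At B: distances to the source charges are 0.989 m, 1.81 m; V_B = Σ kqᵢ/rᵢ = 4.88×10⁴ V.
ΔV = V_B − V_A = -2.34×10⁴ V.
W_ext = qΔV = (6.57×10⁻⁶ C)(-2.34×10⁴ V) = -0.154 J.

-0.154 J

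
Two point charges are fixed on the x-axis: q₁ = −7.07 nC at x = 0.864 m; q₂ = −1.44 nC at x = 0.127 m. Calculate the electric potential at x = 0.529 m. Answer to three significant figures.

The total potential is the scalar sum of each charge's contribution, V = Σ kqᵢ/rᵢ.
Distances from the field point to each charge: r₁ = 0.335 m, r₂ = 0.402 m.
V = k[(-7.07×10⁻⁹)/(0.335) + (-1.44×10⁻⁹)/(0.402)] = -222 V.

-222 V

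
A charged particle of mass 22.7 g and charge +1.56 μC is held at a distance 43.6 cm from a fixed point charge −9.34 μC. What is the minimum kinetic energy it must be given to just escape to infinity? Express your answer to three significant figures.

To just escape, total mechanical energy must reach zero at infinity: ½mv²_min + U = 0, so ½mv²_min = −U = |kQq|/r.
|U| = |kQq|/r = (8.99×10⁹ N·m²/C²)(9.34×10⁻⁶)(1.56×10⁻⁶)/(0.436) = 0.300 J.

0.300 J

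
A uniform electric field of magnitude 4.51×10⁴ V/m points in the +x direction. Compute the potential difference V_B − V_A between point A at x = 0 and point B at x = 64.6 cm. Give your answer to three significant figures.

In a uniform field, potential decreases in the direction of E: V_B − V_A = −E·Δx.
V_B − V_A = −(4.51×10⁴ V/m)(0.646 m) = -2.91×10⁴ V.

-2.91×10⁴ V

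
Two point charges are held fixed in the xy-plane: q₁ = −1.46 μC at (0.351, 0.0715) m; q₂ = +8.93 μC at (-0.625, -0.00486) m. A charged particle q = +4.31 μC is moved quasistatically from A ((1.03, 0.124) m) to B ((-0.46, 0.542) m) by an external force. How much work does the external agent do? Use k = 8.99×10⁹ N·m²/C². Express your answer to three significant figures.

0.420 J

For quasistatic motion the external work equals the change in potential energy: W_ext = qΔV = q(V_B − V_A).
At A: distances to the source charges are 0.681 m, 1.66 m; V_A = Σ kqᵢ/rᵢ = 2.91×10⁴ V.
At B: distances to the source charges are 0.938 m, 0.571 m; V_B = Σ kqᵢ/rᵢ = 1.27×10⁵ V.
ΔV = V_B − V_A = 9.75×10⁴ V.
W_ext = qΔV = (4.31×10⁻⁶ C)(9.75×10⁴ V) = 0.420 J.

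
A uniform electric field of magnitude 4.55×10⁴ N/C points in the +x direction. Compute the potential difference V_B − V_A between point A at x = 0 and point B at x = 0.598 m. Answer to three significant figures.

In a uniform field, potential decreases in the direction of E: V_B − V_A = −E·Δx.
V_B − V_A = −(4.55×10⁴ V/m)(0.598 m) = -2.72×10⁴ V.

-2.72×10⁴ V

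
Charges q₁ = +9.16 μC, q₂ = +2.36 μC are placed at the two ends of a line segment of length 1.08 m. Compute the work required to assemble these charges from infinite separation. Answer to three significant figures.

The assembly work is the sum of pairwise potential energies, U = Σ_{i<j} kqᵢqⱼ/rᵢⱼ.
The separation is r = 1.08 m.
U = (0.180) = 0.180 J.

0.180 J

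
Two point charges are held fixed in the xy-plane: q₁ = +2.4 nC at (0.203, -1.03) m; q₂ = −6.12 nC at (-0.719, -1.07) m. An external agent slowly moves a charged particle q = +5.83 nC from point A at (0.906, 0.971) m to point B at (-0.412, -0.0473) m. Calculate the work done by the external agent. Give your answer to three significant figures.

For quasistatic motion the external work equals the change in potential energy: W_ext = qΔV = q(V_B − V_A).
At A: distances to the source charges are 2.12 m, 2.61 m; V_A = Σ kqᵢ/rᵢ = -10.9 V.
At B: distances to the source charges are 1.16 m, 1.07 m; V_B = Σ kqᵢ/rᵢ = -32.9 V.
ΔV = V_B − V_A = -22.0 V.
W_ext = qΔV = (5.83×10⁻⁹ C)(-22.0 V) = -1.28×10⁻⁷ J.

-1.28×10⁻⁷ J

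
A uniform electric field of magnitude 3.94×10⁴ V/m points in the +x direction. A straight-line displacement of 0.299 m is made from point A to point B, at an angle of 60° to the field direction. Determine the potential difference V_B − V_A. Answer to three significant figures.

Only the component of displacement along E changes the potential: ΔV = −E·d·cosθ.
ΔV = −(3.94×10⁴ V/m)(0.299 m)cos60° = -5890 V.

-5890 V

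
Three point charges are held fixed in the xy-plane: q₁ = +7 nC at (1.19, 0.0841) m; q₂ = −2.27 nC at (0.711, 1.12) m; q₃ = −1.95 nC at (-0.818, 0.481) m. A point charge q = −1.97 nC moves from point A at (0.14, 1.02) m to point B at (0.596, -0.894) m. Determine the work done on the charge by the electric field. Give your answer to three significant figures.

8.35×10⁻⁸ J

The work done by the electric force is W_field = −ΔU = −q(V_B − V_A) = q(V_A − V_B).
At A: distances to the source charges are 1.41 m, 0.580 m, 1.10 m; V_A = Σ kqᵢ/rᵢ = -6.41 V.
At B: distances to the source charges are 1.14 m, 2.02 m, 1.97 m; V_B = Σ kqᵢ/rᵢ = 36.0 V.
ΔV = V_B − V_A = 42.4 V.
W_field = −qΔV = −(-1.97×10⁻⁹ C)(42.4 V) = 8.35×10⁻⁸ J.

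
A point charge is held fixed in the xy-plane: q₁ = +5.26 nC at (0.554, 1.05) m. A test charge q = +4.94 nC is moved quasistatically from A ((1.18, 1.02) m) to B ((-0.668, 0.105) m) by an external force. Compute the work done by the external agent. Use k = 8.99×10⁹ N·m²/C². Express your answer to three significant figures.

For quasistatic motion the external work equals the change in potential energy: W_ext = qΔV = q(V_B − V_A).
At A: distance to the source charge is 0.627 m; V_A = kq₁/r = 75.5 V.
At B: distance to the source charge is 1.54 m; V_B = kq₁/r = 30.6 V.
ΔV = V_B − V_A = -44.8 V.
W_ext = qΔV = (4.94×10⁻⁹ C)(-44.8 V) = -2.22×10⁻⁷ J.

-2.22×10⁻⁷ J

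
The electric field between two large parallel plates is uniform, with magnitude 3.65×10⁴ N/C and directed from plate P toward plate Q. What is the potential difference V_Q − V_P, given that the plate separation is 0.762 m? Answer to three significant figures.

-2.78×10⁴ V

In a uniform field, potential decreases in the direction of E: ΔV = −E·d for a displacement d parallel to E.
Going from P to Q is a displacement of 0.762 m along the field, so V_Q − V_P = −Ed = -2.78×10⁴ V.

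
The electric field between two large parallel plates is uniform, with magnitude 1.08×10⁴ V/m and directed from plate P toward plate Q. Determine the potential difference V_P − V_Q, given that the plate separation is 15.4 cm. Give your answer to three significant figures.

1660 V

In a uniform field, potential decreases in the direction of E: ΔV = −E·d for a displacement d parallel to E.
Going from Q to P is a displacement of 15.4 cm opposite to the field, so V_P − V_Q = +Ed = 1660 V.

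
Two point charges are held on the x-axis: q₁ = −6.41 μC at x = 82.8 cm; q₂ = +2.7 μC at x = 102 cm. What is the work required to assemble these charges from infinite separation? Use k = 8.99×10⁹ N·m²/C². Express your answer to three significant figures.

-0.810 J

The work to assemble the configuration equals its total potential energy, U = Σ kqᵢqⱼ/rᵢⱼ over all pairs.
Pair separations: r₁₂ = 0.192 m.
U = (-0.810) = -0.810 J.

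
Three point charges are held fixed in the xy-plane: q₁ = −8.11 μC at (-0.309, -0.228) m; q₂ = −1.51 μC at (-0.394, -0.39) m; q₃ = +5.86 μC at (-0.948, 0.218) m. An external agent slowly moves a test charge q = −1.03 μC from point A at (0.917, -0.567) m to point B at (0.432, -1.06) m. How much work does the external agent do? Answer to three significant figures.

For quasistatic motion the external work equals the change in potential energy: W_ext = qΔV = q(V_B − V_A).
At A: distances to the source charges are 1.27 m, 1.32 m, 2.02 m; V_A = Σ kqᵢ/rᵢ = -4.15×10⁴ V.
At B: distances to the source charges are 1.11 m, 1.06 m, 1.88 m; V_B = Σ kqᵢ/rᵢ = -5.02×10⁴ V.
ΔV = V_B − V_A = -8650 V.
W_ext = qΔV = (-1.03×10⁻⁶ C)(-8650 V) = 8.91×10⁻³ J.

8.91×10⁻³ J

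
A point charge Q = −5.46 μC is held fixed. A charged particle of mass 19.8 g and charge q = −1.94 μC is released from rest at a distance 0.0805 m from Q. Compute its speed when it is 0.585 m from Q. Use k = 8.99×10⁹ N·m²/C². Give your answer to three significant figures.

Only the electrostatic force acts, so mechanical energy is conserved: ½mv² = U₁ − U₂ = kQq(1/r₁ − 1/r₂).
U₁ − U₂ = (8.99×10⁹ N·m²/C²)(-5.46×10⁻⁶ C)(-1.94×10⁻⁶ C)(1/0.0805 − 1/0.585) = 1.02 J.
v = √(2·1.02/0.0198) = 10.2 m/s.

10.2 m/s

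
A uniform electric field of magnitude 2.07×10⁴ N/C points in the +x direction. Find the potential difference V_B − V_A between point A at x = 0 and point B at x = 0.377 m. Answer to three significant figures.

In a uniform field, potential decreases in the direction of E: V_B − V_A = −E·Δx.
V_B − V_A = −(2.07×10⁴ V/m)(0.377 m) = -7800 V.

-7800 V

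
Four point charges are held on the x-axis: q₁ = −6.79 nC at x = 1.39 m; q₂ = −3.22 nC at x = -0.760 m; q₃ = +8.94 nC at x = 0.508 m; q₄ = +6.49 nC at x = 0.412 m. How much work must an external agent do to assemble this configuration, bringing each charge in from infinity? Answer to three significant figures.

4.14×10⁻⁶ J

The work to assemble the configuration equals its total potential energy, U = Σ kqᵢqⱼ/rᵢⱼ over all pairs.
Pair separations: r₁₂ = 2.15 m, r₁₃ = 0.882 m, r₁₄ = 0.978 m, r₂₃ = 1.27 m, r₂₄ = 1.17 m, r₃₄ = 0.0960 m.
Summing all 6 pair terms gives U = 4.14×10⁻⁶ J.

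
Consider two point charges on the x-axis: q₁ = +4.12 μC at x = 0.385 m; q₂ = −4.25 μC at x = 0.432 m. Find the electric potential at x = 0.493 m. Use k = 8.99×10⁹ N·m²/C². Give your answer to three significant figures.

-2.83×10⁵ V

Electric potential is a scalar, so the contributions from each charge add algebraically: V = Σ kqᵢ/rᵢ.
Distances from the field point to each charge: r₁ = 0.108 m, r₂ = 0.0610 m.
V = k[(4.12×10⁻⁶)/(0.108) + (-4.25×10⁻⁶)/(0.0610)] = -2.83×10⁵ V.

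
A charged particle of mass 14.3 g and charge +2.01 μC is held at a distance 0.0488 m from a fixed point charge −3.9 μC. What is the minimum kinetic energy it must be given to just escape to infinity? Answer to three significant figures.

To just escape, total mechanical energy must reach zero at infinity: ½mv²_min + U = 0, so ½mv²_min = −U = |kQq|/r.
|U| = |kQq|/r = (8.99×10⁹ N·m²/C²)(3.90×10⁻⁶)(2.01×10⁻⁶)/(0.0488) = 1.44 J.

1.44 J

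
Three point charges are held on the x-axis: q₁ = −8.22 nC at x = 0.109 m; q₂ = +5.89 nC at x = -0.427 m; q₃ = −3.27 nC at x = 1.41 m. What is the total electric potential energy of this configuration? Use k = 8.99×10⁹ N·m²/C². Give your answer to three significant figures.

-7.21×10⁻⁷ J

The work to assemble the configuration equals its total potential energy, U = Σ kqᵢqⱼ/rᵢⱼ over all pairs.
Pair separations: r₁₂ = 0.536 m, r₁₃ = 1.30 m, r₂₃ = 1.84 m.
U = (-8.12×10⁻⁷) + (1.86×10⁻⁷) + (-9.43×10⁻⁸) = -7.21×10⁻⁷ J.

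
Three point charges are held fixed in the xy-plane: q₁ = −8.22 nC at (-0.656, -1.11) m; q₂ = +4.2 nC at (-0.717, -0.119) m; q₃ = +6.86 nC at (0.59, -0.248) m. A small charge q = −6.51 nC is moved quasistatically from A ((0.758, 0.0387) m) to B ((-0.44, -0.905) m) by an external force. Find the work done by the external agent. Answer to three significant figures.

For quasistatic motion the external work equals the change in potential energy: W_ext = qΔV = q(V_B − V_A).
At A: distances to the source charges are 1.82 m, 1.48 m, 0.332 m; V_A = Σ kqᵢ/rᵢ = 170 V.
At B: distances to the source charges are 0.298 m, 0.833 m, 1.22 m; V_B = Σ kqᵢ/rᵢ = -152 V.
ΔV = V_B − V_A = -323 V.
W_ext = qΔV = (-6.51×10⁻⁹ C)(-323 V) = 2.10×10⁻⁶ J.

2.10×10⁻⁶ J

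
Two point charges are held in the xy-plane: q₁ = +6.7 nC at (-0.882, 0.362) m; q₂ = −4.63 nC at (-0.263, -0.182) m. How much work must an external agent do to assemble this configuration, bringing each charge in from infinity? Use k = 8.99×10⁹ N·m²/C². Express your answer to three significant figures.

The work to assemble the configuration equals its total potential energy, U = Σ kqᵢqⱼ/rᵢⱼ over all pairs.
Pair separations: r₁₂ = 0.824 m.
U = (-3.38×10⁻⁷) = -3.38×10⁻⁷ J.

-3.38×10⁻⁷ J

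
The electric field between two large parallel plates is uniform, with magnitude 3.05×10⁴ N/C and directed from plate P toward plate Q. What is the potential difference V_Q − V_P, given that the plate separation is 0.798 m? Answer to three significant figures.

-2.43×10⁴ V

In a uniform field, potential decreases in the direction of E: ΔV = −E·d for a displacement d parallel to E.
Going from P to Q is a displacement of 0.798 m along the field, so V_Q − V_P = −Ed = -2.43×10⁴ V.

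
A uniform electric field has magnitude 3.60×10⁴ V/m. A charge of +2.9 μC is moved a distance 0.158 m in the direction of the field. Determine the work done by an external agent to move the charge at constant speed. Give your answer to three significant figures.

The potential change for a displacement 0.158 m in the direction of the field is ΔV = −Ed = -5690 V.
W_ext = qΔV = -0.0165 J.

-0.0165 J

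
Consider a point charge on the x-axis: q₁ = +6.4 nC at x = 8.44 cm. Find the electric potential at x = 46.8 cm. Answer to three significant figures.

150 V

The total potential is the scalar sum of each charge's contribution, V = Σ kqᵢ/rᵢ.
V = k[(6.40×10⁻⁹)/(0.384)] = 150 V.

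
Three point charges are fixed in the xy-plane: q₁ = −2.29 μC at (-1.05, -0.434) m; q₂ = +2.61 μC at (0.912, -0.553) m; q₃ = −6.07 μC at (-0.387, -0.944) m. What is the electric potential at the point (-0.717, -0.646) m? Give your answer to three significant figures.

Electric potential is a scalar, so the contributions from each charge add algebraically: V = Σ kqᵢ/rᵢ.
Distances from the field point to each charge: r₁ = 0.395 m, r₂ = 1.63 m, r₃ = 0.445 m.
V = k[(-2.29×10⁻⁶)/(0.395) + (2.61×10⁻⁶)/(1.63) + (-6.07×10⁻⁶)/(0.445)] = -1.60×10⁵ V.

-1.60×10⁵ V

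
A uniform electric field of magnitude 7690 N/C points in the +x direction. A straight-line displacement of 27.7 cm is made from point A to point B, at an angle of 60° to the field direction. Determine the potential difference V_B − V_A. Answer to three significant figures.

Only the component of displacement along E changes the potential: ΔV = −E·d·cosθ.
ΔV = −(7690 V/m)(0.277 m)cos60° = -1070 V.

-1070 V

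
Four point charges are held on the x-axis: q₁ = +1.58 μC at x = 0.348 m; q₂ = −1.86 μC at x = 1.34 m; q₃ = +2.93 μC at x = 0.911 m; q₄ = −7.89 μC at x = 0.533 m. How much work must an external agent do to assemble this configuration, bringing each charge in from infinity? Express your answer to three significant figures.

The work to assemble the configuration equals its total potential energy, U = Σ kqᵢqⱼ/rᵢⱼ over all pairs.
Pair separations: r₁₂ = 0.992 m, r₁₃ = 0.563 m, r₁₄ = 0.185 m, r₂₃ = 0.429 m, r₂₄ = 0.807 m, r₃₄ = 0.378 m.
Summing all 6 pair terms gives U = -1.06 J.

-1.06 J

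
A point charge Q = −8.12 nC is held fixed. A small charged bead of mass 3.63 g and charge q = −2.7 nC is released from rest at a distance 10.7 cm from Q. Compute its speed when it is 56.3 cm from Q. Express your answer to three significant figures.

Only the electrostatic force acts, so mechanical energy is conserved: ½mv² = U₁ − U₂ = kQq(1/r₁ − 1/r₂).
U₁ − U₂ = (8.99×10⁹ N·m²/C²)(-8.12×10⁻⁹ C)(-2.70×10⁻⁹ C)(1/0.107 − 1/0.563) = 1.49×10⁻⁶ J.
v = √(2·1.49×10⁻⁶/3.63×10⁻³) = 0.0287 m/s.

0.0287 m/s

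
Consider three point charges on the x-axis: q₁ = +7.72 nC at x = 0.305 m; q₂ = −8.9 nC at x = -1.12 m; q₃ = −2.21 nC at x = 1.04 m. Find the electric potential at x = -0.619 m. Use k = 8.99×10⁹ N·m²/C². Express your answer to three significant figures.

-96.6 V

Electric potential is a scalar, so the contributions from each charge add algebraically: V = Σ kqᵢ/rᵢ.
Distances from the field point to each charge: r₁ = 0.924 m, r₂ = 0.501 m, r₃ = 1.66 m.
V = k[(7.72×10⁻⁹)/(0.924) + (-8.90×10⁻⁹)/(0.501) + (-2.21×10⁻⁹)/(1.66)] = -96.6 V.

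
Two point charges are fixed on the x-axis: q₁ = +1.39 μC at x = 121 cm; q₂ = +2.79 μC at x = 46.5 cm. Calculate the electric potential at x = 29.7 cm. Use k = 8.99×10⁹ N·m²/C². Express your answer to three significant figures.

Electric potential is a scalar, so the contributions from each charge add algebraically: V = Σ kqᵢ/rᵢ.
Distances from the field point to each charge: r₁ = 0.913 m, r₂ = 0.168 m.
V = k[(1.39×10⁻⁶)/(0.913) + (2.79×10⁻⁶)/(0.168)] = 1.63×10⁵ V.

1.63×10⁵ V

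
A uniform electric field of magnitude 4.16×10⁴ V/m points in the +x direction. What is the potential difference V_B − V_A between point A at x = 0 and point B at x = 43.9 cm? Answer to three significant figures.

In a uniform field, potential decreases in the direction of E: V_B − V_A = −E·Δx.
V_B − V_A = −(4.16×10⁴ V/m)(0.439 m) = -1.83×10⁴ V.

-1.83×10⁴ V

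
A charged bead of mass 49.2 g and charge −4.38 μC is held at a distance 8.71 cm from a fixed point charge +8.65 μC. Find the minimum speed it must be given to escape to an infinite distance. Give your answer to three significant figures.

12.6 m/s

To just escape, total mechanical energy must reach zero at infinity: ½mv²_min + U = 0, so ½mv²_min = −U = |kQq|/r.
|U| = |kQq|/r = (8.99×10⁹ N·m²/C²)(8.65×10⁻⁶)(4.38×10⁻⁶)/(0.0871) = 3.91 J.
v_min = √(2|U|/m) = √(2·3.91/0.0492) = 12.6 m/s.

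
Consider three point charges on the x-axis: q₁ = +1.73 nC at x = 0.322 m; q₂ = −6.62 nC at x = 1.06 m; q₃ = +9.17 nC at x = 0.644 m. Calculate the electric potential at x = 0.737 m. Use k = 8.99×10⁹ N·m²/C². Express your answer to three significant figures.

740 V

The total potential is the scalar sum of each charge's contribution, V = Σ kqᵢ/rᵢ.
Distances from the field point to each charge: r₁ = 0.415 m, r₂ = 0.323 m, r₃ = 0.0930 m.
V = k[(1.73×10⁻⁹)/(0.415) + (-6.62×10⁻⁹)/(0.323) + (9.17×10⁻⁹)/(0.0930)] = 740 V.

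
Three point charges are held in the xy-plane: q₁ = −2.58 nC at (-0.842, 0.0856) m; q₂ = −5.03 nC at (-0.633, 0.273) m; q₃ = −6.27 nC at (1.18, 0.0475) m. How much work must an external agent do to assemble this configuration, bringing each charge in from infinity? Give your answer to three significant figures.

6.43×10⁻⁷ J

The work to assemble the configuration equals its total potential energy, U = Σ kqᵢqⱼ/rᵢⱼ over all pairs.
Pair separations: r₁₂ = 0.281 m, r₁₃ = 2.02 m, r₂₃ = 1.83 m.
U = (4.16×10⁻⁷) + (7.19×10⁻⁸) + (1.55×10⁻⁷) = 6.43×10⁻⁷ J.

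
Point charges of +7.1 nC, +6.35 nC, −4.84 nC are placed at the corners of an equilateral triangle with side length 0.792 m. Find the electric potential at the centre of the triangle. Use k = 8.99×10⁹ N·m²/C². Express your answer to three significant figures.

Electric potential is a scalar, so the contributions from each charge add algebraically: V = Σ kqᵢ/rᵢ.
The distance from each vertex to the centroid is a/√3 = 0.457 m.
V = k[(7.10×10⁻⁹)/(0.457) + (6.35×10⁻⁹)/(0.457) + (-4.84×10⁻⁹)/(0.457)] = 169 V.

169 V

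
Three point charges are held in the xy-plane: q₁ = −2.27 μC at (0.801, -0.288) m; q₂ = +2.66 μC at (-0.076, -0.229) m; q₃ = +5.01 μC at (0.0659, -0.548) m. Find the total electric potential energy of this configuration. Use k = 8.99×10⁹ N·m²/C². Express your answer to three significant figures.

0.150 J

The work to assemble the configuration equals its total potential energy, U = Σ kqᵢqⱼ/rᵢⱼ over all pairs.
Pair separations: r₁₂ = 0.879 m, r₁₃ = 0.780 m, r₂₃ = 0.349 m.
U = (-0.0618) + (-0.131) + (0.343) = 0.150 J.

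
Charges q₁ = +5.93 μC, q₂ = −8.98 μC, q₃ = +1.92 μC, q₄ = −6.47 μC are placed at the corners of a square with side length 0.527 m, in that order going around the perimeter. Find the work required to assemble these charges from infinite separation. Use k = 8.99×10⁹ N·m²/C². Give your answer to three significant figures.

The assembly work is the sum of pairwise potential energies, U = Σ_{i<j} kqᵢqⱼ/rᵢⱼ.
The four side pairs have separation 0.527 m and the two diagonal pairs 0.745 m.
Summing all 6 pair terms gives U = -1.23 J.

-1.23 J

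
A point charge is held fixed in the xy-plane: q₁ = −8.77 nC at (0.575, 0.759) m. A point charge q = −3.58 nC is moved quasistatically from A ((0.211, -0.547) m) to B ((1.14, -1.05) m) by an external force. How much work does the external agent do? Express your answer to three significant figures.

-5.93×10⁻⁸ J

For quasistatic motion the external work equals the change in potential energy: W_ext = qΔV = q(V_B − V_A).
At A: distance to the source charge is 1.36 m; V_A = kq₁/r = -58.2 V.
At B: distance to the source charge is 1.90 m; V_B = kq₁/r = -41.6 V.
ΔV = V_B − V_A = 16.6 V.
W_ext = qΔV = (-3.58×10⁻⁹ C)(16.6 V) = -5.93×10⁻⁸ J.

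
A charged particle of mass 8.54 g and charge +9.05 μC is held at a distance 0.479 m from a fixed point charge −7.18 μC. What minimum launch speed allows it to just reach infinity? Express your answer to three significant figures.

To just escape, total mechanical energy must reach zero at infinity: ½mv²_min + U = 0, so ½mv²_min = −U = |kQq|/r.
|U| = |kQq|/r = (8.99×10⁹ N·m²/C²)(7.18×10⁻⁶)(9.05×10⁻⁶)/(0.479) = 1.22 J.
v_min = √(2|U|/m) = √(2·1.22/8.54×10⁻³) = 16.9 m/s.

16.9 m/s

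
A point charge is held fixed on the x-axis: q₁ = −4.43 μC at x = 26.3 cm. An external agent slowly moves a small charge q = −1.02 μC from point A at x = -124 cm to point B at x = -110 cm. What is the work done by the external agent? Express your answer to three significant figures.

For quasistatic motion the external work equals the change in potential energy: W_ext = qΔV = q(V_B − V_A).
At A: distance to the source charge is 1.50 m; V_A = kq₁/r = -2.65×10⁴ V.
At B: distance to the source charge is 1.36 m; V_B = kq₁/r = -2.92×10⁴ V.
ΔV = V_B − V_A = -2720 V.
W_ext = qΔV = (-1.02×10⁻⁶ C)(-2720 V) = 2.78×10⁻³ J.

2.78×10⁻³ J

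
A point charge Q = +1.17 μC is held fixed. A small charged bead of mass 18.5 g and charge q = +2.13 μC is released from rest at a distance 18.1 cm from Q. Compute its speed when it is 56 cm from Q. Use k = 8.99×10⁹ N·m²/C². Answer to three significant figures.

Only the electrostatic force acts, so mechanical energy is conserved: ½mv² = U₁ − U₂ = kQq(1/r₁ − 1/r₂).
U₁ − U₂ = (8.99×10⁹ N·m²/C²)(1.17×10⁻⁶ C)(2.13×10⁻⁶ C)(1/0.181 − 1/0.560) = 0.0838 J.
v = √(2·0.0838/0.0185) = 3.01 m/s.

3.01 m/s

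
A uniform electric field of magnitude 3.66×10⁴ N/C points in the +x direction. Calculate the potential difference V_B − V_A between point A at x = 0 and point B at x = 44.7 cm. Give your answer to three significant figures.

In a uniform field, potential decreases in the direction of E: V_B − V_A = −E·Δx.
V_B − V_A = −(3.66×10⁴ V/m)(0.447 m) = -1.64×10⁴ V.

-1.64×10⁴ V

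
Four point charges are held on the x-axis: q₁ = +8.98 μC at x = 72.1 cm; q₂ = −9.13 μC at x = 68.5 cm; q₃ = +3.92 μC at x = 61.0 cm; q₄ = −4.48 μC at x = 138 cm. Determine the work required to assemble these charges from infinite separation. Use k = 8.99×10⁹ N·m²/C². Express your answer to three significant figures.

The work to assemble the configuration equals its total potential energy, U = Σ kqᵢqⱼ/rᵢⱼ over all pairs.
Pair separations: r₁₂ = 0.0360 m, r₁₃ = 0.111 m, r₁₄ = 0.659 m, r₂₃ = 0.0750 m, r₂₄ = 0.695 m, r₃₄ = 0.770 m.
Summing all 6 pair terms gives U = -22.1 J.

-22.1 J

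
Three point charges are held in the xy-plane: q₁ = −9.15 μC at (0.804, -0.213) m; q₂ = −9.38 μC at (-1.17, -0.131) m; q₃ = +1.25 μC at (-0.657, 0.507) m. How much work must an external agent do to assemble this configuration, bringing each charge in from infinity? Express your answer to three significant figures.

0.199 J

The assembly work is the sum of pairwise potential energies, U = Σ_{i<j} kqᵢqⱼ/rᵢⱼ.
Pair separations: r₁₂ = 1.98 m, r₁₃ = 1.63 m, r₂₃ = 0.819 m.
U = (0.391) + (-0.0631) + (-0.129) = 0.199 J.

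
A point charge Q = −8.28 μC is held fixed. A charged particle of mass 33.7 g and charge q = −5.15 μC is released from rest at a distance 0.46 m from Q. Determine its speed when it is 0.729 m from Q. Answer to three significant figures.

4.27 m/s

Only the electrostatic force acts, so mechanical energy is conserved: ½mv² = U₁ − U₂ = kQq(1/r₁ − 1/r₂).
U₁ − U₂ = (8.99×10⁹ N·m²/C²)(-8.28×10⁻⁶ C)(-5.15×10⁻⁶ C)(1/0.460 − 1/0.729) = 0.308 J.
v = √(2·0.308/0.0337) = 4.27 m/s.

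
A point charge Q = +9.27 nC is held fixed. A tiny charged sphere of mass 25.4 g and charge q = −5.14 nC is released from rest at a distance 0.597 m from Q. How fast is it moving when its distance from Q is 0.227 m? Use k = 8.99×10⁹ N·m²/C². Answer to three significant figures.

9.60×10⁻³ m/s

Only the electrostatic force acts, so mechanical energy is conserved: ½mv² = U₁ − U₂ = kQq(1/r₁ − 1/r₂).
U₁ − U₂ = (8.99×10⁹ N·m²/C²)(9.27×10⁻⁹ C)(-5.14×10⁻⁹ C)(1/0.597 − 1/0.227) = 1.17×10⁻⁶ J.
v = √(2·1.17×10⁻⁶/0.0254) = 9.60×10⁻³ m/s.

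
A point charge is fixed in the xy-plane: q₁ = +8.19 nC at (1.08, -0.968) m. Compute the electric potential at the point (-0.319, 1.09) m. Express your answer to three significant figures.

29.6 V

Electric potential is a scalar, so the contributions from each charge add algebraically: V = Σ kqᵢ/rᵢ.
Distances from the field point to each charge: r₁ = 2.49 m.
V = k[(8.19×10⁻⁹)/(2.49)] = 29.6 V.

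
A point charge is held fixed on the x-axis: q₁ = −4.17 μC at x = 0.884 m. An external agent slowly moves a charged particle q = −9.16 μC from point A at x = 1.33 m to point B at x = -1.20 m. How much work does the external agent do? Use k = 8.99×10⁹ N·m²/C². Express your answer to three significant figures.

-0.605 J

For quasistatic motion the external work equals the change in potential energy: W_ext = qΔV = q(V_B − V_A).
At A: distance to the source charge is 0.446 m; V_A = kq₁/r = -8.41×10⁴ V.
At B: distance to the source charge is 2.08 m; V_B = kq₁/r = -1.80×10⁴ V.
ΔV = V_B − V_A = 6.61×10⁴ V.
W_ext = qΔV = (-9.16×10⁻⁶ C)(6.61×10⁴ V) = -0.605 J.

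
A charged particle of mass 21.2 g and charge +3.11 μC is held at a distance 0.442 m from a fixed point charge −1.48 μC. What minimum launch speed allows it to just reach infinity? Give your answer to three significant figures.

2.97 m/s

To just escape, total mechanical energy must reach zero at infinity: ½mv²_min + U = 0, so ½mv²_min = −U = |kQq|/r.
|U| = |kQq|/r = (8.99×10⁹ N·m²/C²)(1.48×10⁻⁶)(3.11×10⁻⁶)/(0.442) = 0.0936 J.
v_min = √(2|U|/m) = √(2·0.0936/0.0212) = 2.97 m/s.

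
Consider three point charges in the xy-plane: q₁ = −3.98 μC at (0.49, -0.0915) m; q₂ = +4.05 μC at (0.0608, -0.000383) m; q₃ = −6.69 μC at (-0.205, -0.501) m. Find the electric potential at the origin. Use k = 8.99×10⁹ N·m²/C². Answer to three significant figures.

4.16×10⁵ V

Electric potential is a scalar, so the contributions from each charge add algebraically: V = Σ kqᵢ/rᵢ.
Distances from the field point to each charge: r₁ = 0.498 m, r₂ = 0.0608 m, r₃ = 0.541 m.
V = k[(-3.98×10⁻⁶)/(0.498) + (4.05×10⁻⁶)/(0.0608) + (-6.69×10⁻⁶)/(0.541)] = 4.16×10⁵ V.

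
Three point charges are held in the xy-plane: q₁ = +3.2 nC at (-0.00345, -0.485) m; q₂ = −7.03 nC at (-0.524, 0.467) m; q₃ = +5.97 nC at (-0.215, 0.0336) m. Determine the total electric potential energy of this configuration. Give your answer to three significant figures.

-5.89×10⁻⁷ J

The assembly work is the sum of pairwise potential energies, U = Σ_{i<j} kqᵢqⱼ/rᵢⱼ.
Pair separations: r₁₂ = 1.09 m, r₁₃ = 0.560 m, r₂₃ = 0.532 m.
U = (-1.86×10⁻⁷) + (3.07×10⁻⁷) + (-7.09×10⁻⁷) = -5.89×10⁻⁷ J.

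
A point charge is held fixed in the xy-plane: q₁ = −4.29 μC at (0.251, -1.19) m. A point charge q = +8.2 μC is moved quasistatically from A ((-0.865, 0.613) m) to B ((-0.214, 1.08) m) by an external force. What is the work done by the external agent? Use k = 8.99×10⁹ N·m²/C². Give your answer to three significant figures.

For quasistatic motion the external work equals the change in potential energy: W_ext = qΔV = q(V_B − V_A).
At A: distance to the source charge is 2.12 m; V_A = kq₁/r = -1.82×10⁴ V.
At B: distance to the source charge is 2.32 m; V_B = kq₁/r = -1.66×10⁴ V.
ΔV = V_B − V_A = 1540 V.
W_ext = qΔV = (8.20×10⁻⁶ C)(1540 V) = 0.0127 J.

0.0127 J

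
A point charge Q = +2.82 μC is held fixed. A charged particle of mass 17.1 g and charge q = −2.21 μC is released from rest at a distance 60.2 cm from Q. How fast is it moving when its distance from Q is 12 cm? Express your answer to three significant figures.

6.61 m/s

Only the electrostatic force acts, so mechanical energy is conserved: ½mv² = U₁ − U₂ = kQq(1/r₁ − 1/r₂).
U₁ − U₂ = (8.99×10⁹ N·m²/C²)(2.82×10⁻⁶ C)(-2.21×10⁻⁶ C)(1/0.602 − 1/0.120) = 0.374 J.
v = √(2·0.374/0.0171) = 6.61 m/s.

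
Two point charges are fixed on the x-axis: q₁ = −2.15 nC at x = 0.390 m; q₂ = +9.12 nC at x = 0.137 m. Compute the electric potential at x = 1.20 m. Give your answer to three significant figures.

53.3 V

The total potential is the scalar sum of each charge's contribution, V = Σ kqᵢ/rᵢ.
Distances from the field point to each charge: r₁ = 0.810 m, r₂ = 1.06 m.
V = k[(-2.15×10⁻⁹)/(0.810) + (9.12×10⁻⁹)/(1.06)] = 53.3 V.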